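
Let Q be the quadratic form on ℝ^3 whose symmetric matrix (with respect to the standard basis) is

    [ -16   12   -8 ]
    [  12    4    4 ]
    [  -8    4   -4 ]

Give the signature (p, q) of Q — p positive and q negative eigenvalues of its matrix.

Symmetric row and column elimination reduces A to a congruent diagonal form with pivots -16, 13, -4/13.
That gives 1 positive, 2 negative pivots.

(1, 2)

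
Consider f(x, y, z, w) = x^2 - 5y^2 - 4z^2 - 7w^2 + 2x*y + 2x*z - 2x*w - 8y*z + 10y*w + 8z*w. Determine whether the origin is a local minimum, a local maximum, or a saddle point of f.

saddle point

The Hessian at the origin is H = [[2, 2, 2, -2], [2, -10, -8, 10], [2, -8, -8, 8], [-2, 10, 8, -14]].
An LDLᵀ factorisation of H has diagonal entries 2, -12, -5/3, -4.
That gives 1 positive, 3 negative pivots.
H is indefinite, so the origin is a saddle point.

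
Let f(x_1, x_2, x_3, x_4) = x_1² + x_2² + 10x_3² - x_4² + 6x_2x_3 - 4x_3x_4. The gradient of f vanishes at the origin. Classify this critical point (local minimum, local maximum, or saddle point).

saddle point

The Hessian at the origin is H = [[2, 0, 0, 0], [0, 2, 6, 0], [0, 6, 20, -4], [0, 0, -4, -2]].
Applying the same elementary operations to the rows and columns of H produces a congruent diagonal matrix with entries 2, 2, 2, -10.
Counting signs: 3 positive, 1 negative.
H is indefinite, so the origin is a saddle point.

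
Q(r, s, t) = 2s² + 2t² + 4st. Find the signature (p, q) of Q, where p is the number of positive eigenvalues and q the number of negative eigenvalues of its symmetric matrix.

(1, 0)

The symmetric matrix is A = [[0, 0, 0], [0, 2, 2], [0, 2, 2]].
Applying the same elementary operations to the rows and columns of A produces a congruent diagonal matrix with entries 0, 2, 0.
That gives 1 positive, 2 zero pivots.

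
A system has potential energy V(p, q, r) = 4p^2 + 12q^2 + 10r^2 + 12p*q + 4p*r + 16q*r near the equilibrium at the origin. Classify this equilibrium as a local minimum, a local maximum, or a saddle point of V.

The Hessian at the origin is H = [[8, 12, 4], [12, 24, 16], [4, 16, 20]].
An LDLᵀ factorisation of H has diagonal entries 8, 6, 4/3.
That gives 3 positive pivots.
H is positive definite, so the origin is a strict local minimum.

local minimum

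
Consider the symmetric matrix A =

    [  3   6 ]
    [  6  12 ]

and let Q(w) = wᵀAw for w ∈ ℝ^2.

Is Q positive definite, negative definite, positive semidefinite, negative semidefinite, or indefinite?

For the 2×2 matrix [[3, 6], [6, 12]]: det = 3·12 − (6)² = 0, trace = 15.
det = 0 so one eigenvalue is zero; the form is semidefinite with the sign of the trace.

positive semidefinite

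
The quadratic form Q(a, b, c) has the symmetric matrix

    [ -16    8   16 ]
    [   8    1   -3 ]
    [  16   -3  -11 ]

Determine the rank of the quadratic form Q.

Symmetric row and column elimination reduces A to a congruent diagonal form with pivots -16, 5, 0.
So there are 1 positive, 1 negative, 1 zero pivots.
The rank is the number of nonzero pivots: 2.

2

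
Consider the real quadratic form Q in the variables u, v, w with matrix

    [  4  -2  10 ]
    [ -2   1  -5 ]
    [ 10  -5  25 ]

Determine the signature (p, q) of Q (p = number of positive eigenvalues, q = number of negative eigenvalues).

Applying the same elementary operations to the rows and columns of A produces a congruent diagonal matrix with entries 4, 0, 0.
Counting signs: 1 positive, 2 zero.

(1, 0)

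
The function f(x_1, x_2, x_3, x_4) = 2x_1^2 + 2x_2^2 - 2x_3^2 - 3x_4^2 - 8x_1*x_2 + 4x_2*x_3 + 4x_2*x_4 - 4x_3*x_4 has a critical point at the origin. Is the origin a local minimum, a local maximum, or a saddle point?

The Hessian at the origin is H = [[4, -8, 0, 0], [-8, 4, 4, 4], [0, 4, -4, -4], [0, 4, -4, -6]].
An LDLᵀ factorisation of H has diagonal entries 4, -12, -8/3, -2.
So there are 1 positive, 3 negative pivots.
H is indefinite, so the origin is a saddle point.

saddle point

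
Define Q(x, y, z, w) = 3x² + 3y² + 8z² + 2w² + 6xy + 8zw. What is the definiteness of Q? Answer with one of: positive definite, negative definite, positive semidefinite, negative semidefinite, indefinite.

Write A = [[3, 3, 0, 0], [3, 3, 0, 0], [0, 0, 8, 4], [0, 0, 4, 2]].
Applying the same elementary operations to the rows and columns of A produces a congruent diagonal matrix with entries 3, 0, 8, 0.
Counting signs: 2 positive, 2 zero.
Hence Q is positive semidefinite.

positive semidefinite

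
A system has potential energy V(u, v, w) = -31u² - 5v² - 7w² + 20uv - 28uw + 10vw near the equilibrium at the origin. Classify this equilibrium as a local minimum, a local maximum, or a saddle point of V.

local maximum

The Hessian at the origin is H = [[-62, 20, -28], [20, -10, 10], [-28, 10, -14]].
Row-reducing H symmetrically gives the diagonal entries -62, -110/31, -12/11.
Counting signs: 3 negative.
H is negative definite, so the origin is a strict local maximum.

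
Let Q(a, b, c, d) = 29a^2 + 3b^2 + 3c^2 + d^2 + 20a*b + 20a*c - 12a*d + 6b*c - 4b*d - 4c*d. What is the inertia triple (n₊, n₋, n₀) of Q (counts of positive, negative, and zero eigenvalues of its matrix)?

Write A = [[29, 10, 10, -6], [10, 3, 3, -2], [10, 3, 3, -2], [-6, -2, -2, 1]].
Congruent diagonalization of A (simultaneous row and column reduction) yields pivots 29, -13/29, 0, -3/13.
Counting signs: 1 positive, 2 negative, 1 zero.

(1, 2, 1)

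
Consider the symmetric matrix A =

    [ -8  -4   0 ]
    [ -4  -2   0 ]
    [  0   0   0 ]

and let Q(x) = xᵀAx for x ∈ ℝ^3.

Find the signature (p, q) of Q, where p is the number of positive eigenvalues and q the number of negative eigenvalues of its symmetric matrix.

Symmetric row and column elimination reduces A to a congruent diagonal form with pivots -8, 0, 0.
Counting signs: 1 negative, 2 zero.

(0, 1)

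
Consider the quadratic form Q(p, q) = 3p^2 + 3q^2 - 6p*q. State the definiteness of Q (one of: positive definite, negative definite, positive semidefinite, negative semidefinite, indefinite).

positive semidefinite

The symmetric matrix of Q is [[3, -3], [-3, 3]].
For the 2×2 matrix [[3, -3], [-3, 3]]: det = 3·3 − (-3)² = 0, trace = 6.
det = 0 so one eigenvalue is zero; the form is semidefinite with the sign of the trace.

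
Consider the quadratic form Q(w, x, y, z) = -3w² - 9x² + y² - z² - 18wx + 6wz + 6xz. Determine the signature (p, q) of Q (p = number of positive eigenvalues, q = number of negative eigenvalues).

(2, 1)

The associated matrix is A = [[-3, -9, 0, 3], [-9, -9, 0, 3], [0, 0, 1, 0], [3, 3, 0, -1]].
Applying the same elementary operations to the rows and columns of A produces a congruent diagonal matrix with entries -3, 18, 1, 0.
So there are 2 positive, 1 negative, 1 zero pivots.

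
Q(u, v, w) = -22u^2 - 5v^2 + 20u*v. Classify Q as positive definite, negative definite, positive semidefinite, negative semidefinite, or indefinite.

negative semidefinite

The associated matrix is A = [[-22, 10, 0], [10, -5, 0], [0, 0, 0]].
Symmetric row and column elimination reduces A to a congruent diagonal form with pivots -22, -5/11, 0.
Counting signs: 2 negative, 1 zero.
Hence Q is negative semidefinite.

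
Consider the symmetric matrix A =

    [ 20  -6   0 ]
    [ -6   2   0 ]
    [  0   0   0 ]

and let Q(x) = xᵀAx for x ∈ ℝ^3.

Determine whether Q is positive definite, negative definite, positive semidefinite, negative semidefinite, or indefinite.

positive semidefinite

Applying the same elementary operations to the rows and columns of A produces a congruent diagonal matrix with entries 20, 1/5, 0.
That gives 2 positive, 1 zero pivots.
Hence Q is positive semidefinite.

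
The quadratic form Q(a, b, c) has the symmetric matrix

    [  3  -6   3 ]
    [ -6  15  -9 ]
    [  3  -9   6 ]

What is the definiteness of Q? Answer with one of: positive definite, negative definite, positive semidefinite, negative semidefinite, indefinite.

Row-reducing A symmetrically gives the diagonal entries 3, 3, 0.
So there are 2 positive, 1 zero pivots.
Hence Q is positive semidefinite.

positive semidefinite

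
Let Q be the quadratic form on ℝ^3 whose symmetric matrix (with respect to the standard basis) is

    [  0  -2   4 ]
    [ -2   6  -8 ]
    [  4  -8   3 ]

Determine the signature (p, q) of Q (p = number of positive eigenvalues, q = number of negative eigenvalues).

(1, 2)

By Sylvester's law of inertia any congruent diagonalization of A has 1 positive, 2 negative and 0 zero entries.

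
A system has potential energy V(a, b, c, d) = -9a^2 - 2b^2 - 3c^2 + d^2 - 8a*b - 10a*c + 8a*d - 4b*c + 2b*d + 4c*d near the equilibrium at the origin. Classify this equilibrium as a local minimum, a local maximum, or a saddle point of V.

saddle point

The Hessian at the origin is H = [[-18, -8, -10, 8], [-8, -4, -4, 2], [-10, -4, -6, 4], [8, 2, 4, 2]].
H is indefinite, so the origin is a saddle point.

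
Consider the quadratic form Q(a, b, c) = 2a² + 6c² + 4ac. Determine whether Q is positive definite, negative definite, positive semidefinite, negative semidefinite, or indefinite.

The associated matrix is A = [[2, 0, 2], [0, 0, 0], [2, 0, 6]].
Congruent diagonalization of A (simultaneous row and column reduction) yields pivots 2, 0, 4.
Counting signs: 2 positive, 1 zero.
Hence Q is positive semidefinite.

positive semidefinite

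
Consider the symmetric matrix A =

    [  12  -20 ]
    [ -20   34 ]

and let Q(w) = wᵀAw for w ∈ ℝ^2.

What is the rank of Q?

2

An LDLᵀ factorisation of A has diagonal entries 12, 2/3.
So there are 2 positive pivots.
The rank is the number of nonzero pivots: 2.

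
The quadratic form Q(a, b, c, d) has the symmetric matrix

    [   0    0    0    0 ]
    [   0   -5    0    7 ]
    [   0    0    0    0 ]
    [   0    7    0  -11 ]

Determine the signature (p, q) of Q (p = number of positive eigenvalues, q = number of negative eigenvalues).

(0, 2)

Applying the same elementary operations to the rows and columns of A produces a congruent diagonal matrix with entries 0, -5, 0, -6/5.
So there are 2 negative, 2 zero pivots.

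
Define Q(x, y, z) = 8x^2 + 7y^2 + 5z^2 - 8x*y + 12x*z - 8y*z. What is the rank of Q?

Write A = [[8, -4, 6], [-4, 7, -4], [6, -4, 5]].
Symmetric row and column elimination reduces A to a congruent diagonal form with pivots 8, 5, 3/10.
That gives 3 positive pivots.
The rank is the number of nonzero pivots: 3.

3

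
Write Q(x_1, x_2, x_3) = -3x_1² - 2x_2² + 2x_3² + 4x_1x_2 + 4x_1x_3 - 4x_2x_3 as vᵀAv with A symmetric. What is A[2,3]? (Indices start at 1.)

The coefficient of x_2·x_3 in Q is -4. For a symmetric A this equals A[2,3] + A[3,2] = 2·A[2,3].
So A[2,3] = -4/2 = -2.

-2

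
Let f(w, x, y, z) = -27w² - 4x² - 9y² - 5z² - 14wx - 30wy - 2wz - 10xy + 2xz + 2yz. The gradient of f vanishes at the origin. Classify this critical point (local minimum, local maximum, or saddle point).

The Hessian at the origin is H = [[-54, -14, -30, -2], [-14, -8, -10, 2], [-30, -10, -18, 2], [-2, 2, 2, -10]].
Applying the same elementary operations to the rows and columns of H produces a congruent diagonal matrix with entries -54, -118/27, -12/59, 8.
So there are 1 positive, 3 negative pivots.
H is indefinite, so the origin is a saddle point.

saddle point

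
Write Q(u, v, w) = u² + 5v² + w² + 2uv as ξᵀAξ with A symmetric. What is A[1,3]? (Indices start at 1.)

The coefficient of u·w in Q is 0. For a symmetric A this equals A[1,3] + A[3,1] = 2·A[1,3].
So A[1,3] = 0/2 = 0.

0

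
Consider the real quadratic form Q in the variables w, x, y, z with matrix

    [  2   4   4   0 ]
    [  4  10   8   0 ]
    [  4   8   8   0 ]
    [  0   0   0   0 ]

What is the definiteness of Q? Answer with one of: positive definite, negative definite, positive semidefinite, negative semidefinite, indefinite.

positive semidefinite

Symmetric row and column elimination reduces A to a congruent diagonal form with pivots 2, 2, 0, 0.
That gives 2 positive, 2 zero pivots.
Hence Q is positive semidefinite.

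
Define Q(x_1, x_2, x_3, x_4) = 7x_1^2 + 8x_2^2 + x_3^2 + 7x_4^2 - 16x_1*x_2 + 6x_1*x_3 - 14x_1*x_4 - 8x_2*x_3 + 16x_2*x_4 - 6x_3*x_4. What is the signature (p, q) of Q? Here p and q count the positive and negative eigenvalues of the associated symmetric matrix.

(1, 1)

The associated matrix is A = [[7, -8, 3, -7], [-8, 8, -4, 8], [3, -4, 1, -3], [-7, 8, -3, 7]].
Congruent diagonalization of A (simultaneous row and column reduction) yields pivots 7, -8/7, 0, 0.
So there are 1 positive, 1 negative, 2 zero pivots.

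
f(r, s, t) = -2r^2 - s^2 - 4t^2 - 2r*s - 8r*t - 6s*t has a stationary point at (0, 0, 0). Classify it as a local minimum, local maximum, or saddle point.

saddle point

The Hessian at the origin is H = [[-4, -2, -8], [-2, -2, -6], [-8, -6, -8]].
Symmetric row and column elimination reduces H to a congruent diagonal form with pivots -4, -1, 12.
That gives 1 positive, 2 negative pivots.
H is indefinite, so the origin is a saddle point.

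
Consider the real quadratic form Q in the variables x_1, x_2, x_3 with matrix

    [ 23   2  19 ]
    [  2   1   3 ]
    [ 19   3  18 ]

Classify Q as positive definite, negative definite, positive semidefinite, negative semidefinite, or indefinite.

An LDLᵀ factorisation of A has diagonal entries 23, 19/23, 2/19.
Counting signs: 3 positive.
Hence Q is positive definite.

positive definite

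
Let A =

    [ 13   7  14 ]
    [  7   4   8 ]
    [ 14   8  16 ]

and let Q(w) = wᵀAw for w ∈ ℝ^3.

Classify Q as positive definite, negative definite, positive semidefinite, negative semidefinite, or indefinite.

Row-reducing A symmetrically gives the diagonal entries 13, 3/13, 0.
Counting signs: 2 positive, 1 zero.
Hence Q is positive semidefinite.

positive semidefinite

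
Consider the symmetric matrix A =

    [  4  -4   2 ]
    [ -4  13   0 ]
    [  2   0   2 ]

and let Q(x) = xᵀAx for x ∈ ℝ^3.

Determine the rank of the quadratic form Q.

3

Symmetric row and column elimination reduces A to a congruent diagonal form with pivots 4, 9, 5/9.
So there are 3 positive pivots.
The rank is the number of nonzero pivots: 3.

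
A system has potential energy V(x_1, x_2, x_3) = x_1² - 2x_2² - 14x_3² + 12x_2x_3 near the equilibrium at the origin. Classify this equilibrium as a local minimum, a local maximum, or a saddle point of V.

saddle point

The Hessian at the origin is H = [[2, 0, 0], [0, -4, 12], [0, 12, -28]].
An LDLᵀ factorisation of H has diagonal entries 2, -4, 8.
Counting signs: 2 positive, 1 negative.
H is indefinite, so the origin is a saddle point.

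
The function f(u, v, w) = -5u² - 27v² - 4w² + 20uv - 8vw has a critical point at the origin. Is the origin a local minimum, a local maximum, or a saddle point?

local maximum

The Hessian at the origin is H = [[-10, 20, 0], [20, -54, -8], [0, -8, -8]].
Row-reducing H symmetrically gives the diagonal entries -10, -14, -24/7.
So there are 3 negative pivots.
H is negative definite, so the origin is a strict local maximum.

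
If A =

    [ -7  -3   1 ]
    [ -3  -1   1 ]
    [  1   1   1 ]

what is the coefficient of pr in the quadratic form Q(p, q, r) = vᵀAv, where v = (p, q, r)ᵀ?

2

The coefficient of pr is A[1,3] + A[3,1] = 2·1 = 2.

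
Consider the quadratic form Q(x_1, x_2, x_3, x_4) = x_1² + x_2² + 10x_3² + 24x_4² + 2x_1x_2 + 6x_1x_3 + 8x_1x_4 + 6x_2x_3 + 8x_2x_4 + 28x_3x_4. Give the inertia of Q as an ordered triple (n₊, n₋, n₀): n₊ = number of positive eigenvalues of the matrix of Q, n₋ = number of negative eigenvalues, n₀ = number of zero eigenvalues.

The symmetric matrix is A = [[1, 1, 3, 4], [1, 1, 3, 4], [3, 3, 10, 14], [4, 4, 14, 24]].
Applying the same elementary operations to the rows and columns of A produces a congruent diagonal matrix with entries 1, 0, 1, 4.
So there are 3 positive, 1 zero pivots.

(3, 0, 1)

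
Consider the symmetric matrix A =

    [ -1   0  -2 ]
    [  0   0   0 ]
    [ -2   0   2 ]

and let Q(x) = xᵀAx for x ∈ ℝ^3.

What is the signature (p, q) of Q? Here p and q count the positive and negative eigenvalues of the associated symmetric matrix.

(1, 1)

Congruent diagonalization of A (simultaneous row and column reduction) yields pivots -1, 0, 6.
Counting signs: 1 positive, 1 negative, 1 zero.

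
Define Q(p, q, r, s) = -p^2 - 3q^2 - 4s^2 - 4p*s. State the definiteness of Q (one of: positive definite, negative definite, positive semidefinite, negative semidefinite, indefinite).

The associated matrix is A = [[-1, 0, 0, -2], [0, -3, 0, 0], [0, 0, 0, 0], [-2, 0, 0, -4]].
Applying the same elementary operations to the rows and columns of A produces a congruent diagonal matrix with entries -1, -3, 0, 0.
That gives 2 negative, 2 zero pivots.
Hence Q is negative semidefinite.

negative semidefinite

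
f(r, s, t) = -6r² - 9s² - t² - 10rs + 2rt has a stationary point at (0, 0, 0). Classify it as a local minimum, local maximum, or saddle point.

local maximum

The Hessian at the origin is H = [[-12, -10, 2], [-10, -18, 0], [2, 0, -2]].
Symmetric row and column elimination reduces H to a congruent diagonal form with pivots -12, -29/3, -40/29.
Counting signs: 3 negative.
H is negative definite, so the origin is a strict local maximum.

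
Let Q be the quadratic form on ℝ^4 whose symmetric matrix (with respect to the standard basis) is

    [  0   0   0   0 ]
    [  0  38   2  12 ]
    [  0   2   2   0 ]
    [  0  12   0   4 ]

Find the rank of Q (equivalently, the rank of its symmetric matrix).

2

Congruent diagonalization of A (simultaneous row and column reduction) yields pivots 0, 38, 36/19, 0.
So there are 2 positive, 2 zero pivots.
The rank is the number of nonzero pivots: 2.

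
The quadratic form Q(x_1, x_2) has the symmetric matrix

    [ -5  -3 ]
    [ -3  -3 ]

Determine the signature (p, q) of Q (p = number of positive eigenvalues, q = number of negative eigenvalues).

Congruent diagonalization of A (simultaneous row and column reduction) yields pivots -5, -6/5.
Counting signs: 2 negative.

(0, 2)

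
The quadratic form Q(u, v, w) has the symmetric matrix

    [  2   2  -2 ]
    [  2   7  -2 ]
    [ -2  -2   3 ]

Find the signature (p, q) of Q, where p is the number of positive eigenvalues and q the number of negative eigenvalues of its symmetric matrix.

(3, 0)

Congruent diagonalization of A (simultaneous row and column reduction) yields pivots 2, 5, 1.
That gives 3 positive pivots.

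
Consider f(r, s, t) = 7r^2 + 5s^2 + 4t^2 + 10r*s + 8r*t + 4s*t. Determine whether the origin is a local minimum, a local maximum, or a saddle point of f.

local minimum

The Hessian at the origin is H = [[14, 10, 8], [10, 10, 4], [8, 4, 8]].
Symmetric row and column elimination reduces H to a congruent diagonal form with pivots 14, 20/7, 12/5.
So there are 3 positive pivots.
H is positive definite, so the origin is a strict local minimum.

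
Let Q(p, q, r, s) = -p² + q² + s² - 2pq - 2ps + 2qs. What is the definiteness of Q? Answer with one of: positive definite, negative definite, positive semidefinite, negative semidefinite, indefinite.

The associated matrix is A = [[-1, -1, 0, -1], [-1, 1, 0, 1], [0, 0, 0, 0], [-1, 1, 0, 1]].
Congruent diagonalization of A (simultaneous row and column reduction) yields pivots -1, 2, 0, 0.
So there are 1 positive, 1 negative, 2 zero pivots.
Hence Q is indefinite.

indefinite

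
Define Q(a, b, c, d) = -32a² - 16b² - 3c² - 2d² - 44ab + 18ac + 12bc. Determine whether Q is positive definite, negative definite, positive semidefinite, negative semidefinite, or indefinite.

The symmetric matrix of Q is A = [[-32, -22, 9, 0], [-22, -16, 6, 0], [9, 6, -3, 0], [0, 0, 0, -2]].
Leading principal minors: Δ_1 = -32, Δ_2 = 28, Δ_3 = -12, Δ_4 = 24.
The signs alternate starting with Δ_1 < 0, so by Sylvester's criterion Q is negative definite.

negative definite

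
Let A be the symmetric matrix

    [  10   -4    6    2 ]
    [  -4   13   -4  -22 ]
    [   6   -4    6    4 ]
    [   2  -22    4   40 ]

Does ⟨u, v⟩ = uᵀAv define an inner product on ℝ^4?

yes

Leading principal minors: Δ_1 = 10, Δ_2 = 114, Δ_3 = 248, Δ_4 = 40.
All leading principal minors are positive, so by Sylvester's criterion Q is positive definite.
⟨·,·⟩ is an inner product exactly when A is positive definite.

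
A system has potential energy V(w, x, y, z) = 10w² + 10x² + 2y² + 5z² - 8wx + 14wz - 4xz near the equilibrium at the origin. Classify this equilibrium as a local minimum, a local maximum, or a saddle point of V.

local minimum

The Hessian at the origin is H = [[20, -8, 0, 14], [-8, 20, 0, -4], [0, 0, 4, 0], [14, -4, 0, 10]].
An LDLᵀ factorisation of H has diagonal entries 20, 84/5, 4, 1/21.
So there are 4 positive pivots.
H is positive definite, so the origin is a strict local minimum.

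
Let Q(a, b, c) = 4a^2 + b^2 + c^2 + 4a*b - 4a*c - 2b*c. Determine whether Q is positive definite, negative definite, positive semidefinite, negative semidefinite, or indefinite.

The symmetric matrix is A = [[4, 2, -2], [2, 1, -1], [-2, -1, 1]].
Congruent diagonalization of A (simultaneous row and column reduction) yields pivots 4, 0, 0.
So there are 1 positive, 2 zero pivots.
Hence Q is positive semidefinite.

positive semidefinite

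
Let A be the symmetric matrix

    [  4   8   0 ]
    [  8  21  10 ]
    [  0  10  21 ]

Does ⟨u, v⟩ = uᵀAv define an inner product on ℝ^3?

yes

Row-reducing A symmetrically gives the diagonal entries 4, 5, 1.
Counting signs: 3 positive.
Hence Q is positive definite.
⟨·,·⟩ is an inner product exactly when A is positive definite.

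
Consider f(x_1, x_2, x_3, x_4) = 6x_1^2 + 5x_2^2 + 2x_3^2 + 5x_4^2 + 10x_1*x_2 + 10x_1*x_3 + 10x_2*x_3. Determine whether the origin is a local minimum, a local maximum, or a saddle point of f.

The Hessian at the origin is H = [[12, 10, 10, 0], [10, 10, 10, 0], [10, 10, 4, 0], [0, 0, 0, 10]].
An LDLᵀ factorisation of H has diagonal entries 12, 5/3, -6, 10.
So there are 3 positive, 1 negative pivots.
H is indefinite, so the origin is a saddle point.

saddle point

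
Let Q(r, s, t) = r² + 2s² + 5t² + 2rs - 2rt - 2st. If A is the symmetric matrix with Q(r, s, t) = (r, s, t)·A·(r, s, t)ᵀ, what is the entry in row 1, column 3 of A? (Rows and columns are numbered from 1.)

-1

The coefficient of r·t in Q is -2. For a symmetric A this equals A[1,3] + A[3,1] = 2·A[1,3].
So A[1,3] = -2/2 = -1.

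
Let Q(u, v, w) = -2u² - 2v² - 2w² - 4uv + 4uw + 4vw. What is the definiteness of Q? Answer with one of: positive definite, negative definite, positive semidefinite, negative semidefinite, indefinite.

Write A = [[-2, -2, 2], [-2, -2, 2], [2, 2, -2]].
Symmetric row and column elimination reduces A to a congruent diagonal form with pivots -2, 0, 0.
Counting signs: 1 negative, 2 zero.
Hence Q is negative semidefinite.

negative semidefinite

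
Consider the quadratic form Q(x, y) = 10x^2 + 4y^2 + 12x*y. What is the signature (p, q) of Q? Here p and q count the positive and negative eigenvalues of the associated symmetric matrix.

Write A = [[10, 6], [6, 4]].
Symmetric row and column elimination reduces A to a congruent diagonal form with pivots 10, 2/5.
So there are 2 positive pivots.

(2, 0)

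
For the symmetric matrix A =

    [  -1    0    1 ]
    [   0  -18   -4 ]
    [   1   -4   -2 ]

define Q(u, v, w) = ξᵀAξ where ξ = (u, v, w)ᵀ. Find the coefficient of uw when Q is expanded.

2

The coefficient of uw is A[1,3] + A[3,1] = 2·1 = 2.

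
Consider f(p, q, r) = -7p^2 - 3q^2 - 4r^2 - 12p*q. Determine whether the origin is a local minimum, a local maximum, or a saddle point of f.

saddle point

The Hessian at the origin is H = [[-14, -12, 0], [-12, -6, 0], [0, 0, -8]].
Symmetric row and column elimination reduces H to a congruent diagonal form with pivots -14, 30/7, -8.
Counting signs: 1 positive, 2 negative.
H is indefinite, so the origin is a saddle point.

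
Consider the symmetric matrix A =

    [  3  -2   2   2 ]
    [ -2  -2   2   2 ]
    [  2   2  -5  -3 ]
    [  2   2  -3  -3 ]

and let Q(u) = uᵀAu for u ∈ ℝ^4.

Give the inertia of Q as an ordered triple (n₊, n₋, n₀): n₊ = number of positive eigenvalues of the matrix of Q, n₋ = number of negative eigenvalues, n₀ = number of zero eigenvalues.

(1, 3, 0)

Symmetric row and column elimination reduces A to a congruent diagonal form with pivots 3, -10/3, -3, -2/3.
That gives 1 positive, 3 negative pivots.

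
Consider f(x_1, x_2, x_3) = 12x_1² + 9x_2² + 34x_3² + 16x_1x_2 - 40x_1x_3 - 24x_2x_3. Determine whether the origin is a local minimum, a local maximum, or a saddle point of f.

The Hessian at the origin is H = [[24, 16, -40], [16, 18, -24], [-40, -24, 68]].
An LDLᵀ factorisation of H has diagonal entries 24, 22/3, 4/11.
Counting signs: 3 positive.
H is positive definite, so the origin is a strict local minimum.

local minimum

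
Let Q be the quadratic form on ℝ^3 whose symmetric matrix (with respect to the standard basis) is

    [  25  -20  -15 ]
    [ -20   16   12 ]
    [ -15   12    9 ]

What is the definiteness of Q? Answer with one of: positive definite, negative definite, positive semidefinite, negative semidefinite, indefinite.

Applying the same elementary operations to the rows and columns of A produces a congruent diagonal matrix with entries 25, 0, 0.
So there are 1 positive, 2 zero pivots.
Hence Q is positive semidefinite.

positive semidefinite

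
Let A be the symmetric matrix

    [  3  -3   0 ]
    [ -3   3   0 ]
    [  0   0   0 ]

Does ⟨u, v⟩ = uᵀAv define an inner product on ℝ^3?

no

Row-reducing A symmetrically gives the diagonal entries 3, 0, 0.
So there are 1 positive, 2 zero pivots.
Hence Q is positive semidefinite.
⟨·,·⟩ is an inner product exactly when A is positive definite.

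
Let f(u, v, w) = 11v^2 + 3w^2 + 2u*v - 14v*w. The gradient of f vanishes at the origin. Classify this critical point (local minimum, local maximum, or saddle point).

saddle point

The Hessian at the origin is H = [[0, 2, 0], [2, 22, -14], [0, -14, 6]].
H is indefinite, so the origin is a saddle point.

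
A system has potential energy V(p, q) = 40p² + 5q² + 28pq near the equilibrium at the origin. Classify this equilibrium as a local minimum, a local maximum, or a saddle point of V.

local minimum

The Hessian at the origin is H = [[80, 28], [28, 10]].
det H = 80·10 − (28)² = 16 > 0 and H[1,1] = 80 > 0, so H is positive definite.
Therefore the origin is a local minimum.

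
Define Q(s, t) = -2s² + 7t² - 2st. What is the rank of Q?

The associated matrix is A = [[-2, -1], [-1, 7]].
Congruent diagonalization of A (simultaneous row and column reduction) yields pivots -2, 15/2.
Counting signs: 1 positive, 1 negative.
The rank is the number of nonzero pivots: 2.

2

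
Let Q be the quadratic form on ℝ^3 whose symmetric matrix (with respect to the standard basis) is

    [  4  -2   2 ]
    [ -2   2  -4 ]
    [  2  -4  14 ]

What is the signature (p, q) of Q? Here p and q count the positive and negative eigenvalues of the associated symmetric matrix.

Applying the same elementary operations to the rows and columns of A produces a congruent diagonal matrix with entries 4, 1, 4.
Counting signs: 3 positive.

(3, 0)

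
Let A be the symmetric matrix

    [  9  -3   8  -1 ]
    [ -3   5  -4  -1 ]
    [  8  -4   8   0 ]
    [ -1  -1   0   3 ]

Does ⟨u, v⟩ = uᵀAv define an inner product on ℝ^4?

yes

Leading principal minors: Δ_1 = 9, Δ_2 = 36, Δ_3 = 16, Δ_4 = 32.
All leading principal minors are positive, so by Sylvester's criterion Q is positive definite.
⟨·,·⟩ is an inner product exactly when A is positive definite.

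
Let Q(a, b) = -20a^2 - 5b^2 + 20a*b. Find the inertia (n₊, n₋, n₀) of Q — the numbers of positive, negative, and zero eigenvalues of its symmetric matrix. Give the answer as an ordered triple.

(0, 1, 1)

The symmetric matrix is A = [[-20, 10], [10, -5]].
Symmetric row and column elimination reduces A to a congruent diagonal form with pivots -20, 0.
That gives 1 negative, 1 zero pivots.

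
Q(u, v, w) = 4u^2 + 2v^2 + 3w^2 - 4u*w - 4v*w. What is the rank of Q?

The associated matrix is A = [[4, 0, -2], [0, 2, -2], [-2, -2, 3]].
Applying the same elementary operations to the rows and columns of A produces a congruent diagonal matrix with entries 4, 2, 0.
Counting signs: 2 positive, 1 zero.
The rank is the number of nonzero pivots: 2.

2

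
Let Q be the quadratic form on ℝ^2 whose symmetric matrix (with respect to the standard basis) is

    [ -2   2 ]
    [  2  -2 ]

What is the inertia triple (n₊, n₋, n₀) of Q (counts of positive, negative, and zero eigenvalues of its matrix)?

(0, 1, 1)

Applying the same elementary operations to the rows and columns of A produces a congruent diagonal matrix with entries -2, 0.
Counting signs: 1 negative, 1 zero.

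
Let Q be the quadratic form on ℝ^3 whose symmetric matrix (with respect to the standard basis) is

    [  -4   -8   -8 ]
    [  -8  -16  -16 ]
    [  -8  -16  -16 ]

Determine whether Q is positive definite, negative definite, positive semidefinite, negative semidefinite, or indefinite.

negative semidefinite

Symmetric row and column elimination reduces A to a congruent diagonal form with pivots -4, 0, 0.
Counting signs: 1 negative, 2 zero.
Hence Q is negative semidefinite.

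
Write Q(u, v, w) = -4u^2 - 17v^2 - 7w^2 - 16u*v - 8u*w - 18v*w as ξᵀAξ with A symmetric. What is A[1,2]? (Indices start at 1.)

-8

The coefficient of u·v in Q is -16. For a symmetric A this equals A[1,2] + A[2,1] = 2·A[1,2].
So A[1,2] = -16/2 = -8.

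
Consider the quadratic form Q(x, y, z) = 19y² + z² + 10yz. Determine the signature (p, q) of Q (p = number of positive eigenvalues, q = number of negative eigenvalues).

The symmetric matrix is A = [[0, 0, 0], [0, 19, 5], [0, 5, 1]].
Row-reducing A symmetrically gives the diagonal entries 0, 19, -6/19.
That gives 1 positive, 1 negative, 1 zero pivots.

(1, 1)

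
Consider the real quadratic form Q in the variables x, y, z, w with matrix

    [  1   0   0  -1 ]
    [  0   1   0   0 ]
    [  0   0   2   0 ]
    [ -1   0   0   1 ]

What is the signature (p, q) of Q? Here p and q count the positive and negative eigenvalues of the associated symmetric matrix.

Symmetric row and column elimination reduces A to a congruent diagonal form with pivots 1, 1, 2, 0.
So there are 3 positive, 1 zero pivots.

(3, 0)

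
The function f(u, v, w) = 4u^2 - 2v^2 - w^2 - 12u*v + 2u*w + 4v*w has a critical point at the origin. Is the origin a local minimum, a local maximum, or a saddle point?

The Hessian at the origin is H = [[8, -12, 2], [-12, -4, 4], [2, 4, -2]].
Row-reducing H symmetrically gives the diagonal entries 8, -22, -3/11.
Counting signs: 1 positive, 2 negative.
H is indefinite, so the origin is a saddle point.

saddle point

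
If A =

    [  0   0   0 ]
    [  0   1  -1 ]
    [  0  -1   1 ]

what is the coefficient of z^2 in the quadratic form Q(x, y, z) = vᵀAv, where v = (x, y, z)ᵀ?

1

The coefficient of z^2 is the diagonal entry A[3,3] = 1.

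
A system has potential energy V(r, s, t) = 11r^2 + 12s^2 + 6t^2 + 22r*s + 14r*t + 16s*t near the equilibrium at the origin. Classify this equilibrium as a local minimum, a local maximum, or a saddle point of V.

The Hessian at the origin is H = [[22, 22, 14], [22, 24, 16], [14, 16, 12]].
Symmetric row and column elimination reduces H to a congruent diagonal form with pivots 22, 2, 12/11.
So there are 3 positive pivots.
H is positive definite, so the origin is a strict local minimum.

local minimum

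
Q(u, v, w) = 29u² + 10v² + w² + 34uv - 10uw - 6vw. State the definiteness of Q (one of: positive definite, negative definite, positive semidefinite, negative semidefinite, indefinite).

The associated matrix is A = [[29, 17, -5], [17, 10, -3], [-5, -3, 1]].
Applying the same elementary operations to the rows and columns of A produces a congruent diagonal matrix with entries 29, 1/29, 0.
Counting signs: 2 positive, 1 zero.
Hence Q is positive semidefinite.

positive semidefinite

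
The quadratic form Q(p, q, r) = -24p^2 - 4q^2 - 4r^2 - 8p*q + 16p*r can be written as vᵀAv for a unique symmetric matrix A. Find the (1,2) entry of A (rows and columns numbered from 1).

The coefficient of p·q in Q is -8. For a symmetric A this equals A[1,2] + A[2,1] = 2·A[1,2].
So A[1,2] = -8/2 = -4.

-4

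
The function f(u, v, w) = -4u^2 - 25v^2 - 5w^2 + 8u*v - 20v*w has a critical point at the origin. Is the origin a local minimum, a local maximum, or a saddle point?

local maximum

The Hessian at the origin is H = [[-8, 8, 0], [8, -50, -20], [0, -20, -10]].
Row-reducing H symmetrically gives the diagonal entries -8, -42, -10/21.
So there are 3 negative pivots.
H is negative definite, so the origin is a strict local maximum.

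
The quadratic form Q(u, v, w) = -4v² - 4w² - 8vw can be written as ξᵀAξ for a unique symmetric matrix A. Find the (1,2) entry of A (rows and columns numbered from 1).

0

The coefficient of u·v in Q is 0. For a symmetric A this equals A[1,2] + A[2,1] = 2·A[1,2].
So A[1,2] = 0/2 = 0.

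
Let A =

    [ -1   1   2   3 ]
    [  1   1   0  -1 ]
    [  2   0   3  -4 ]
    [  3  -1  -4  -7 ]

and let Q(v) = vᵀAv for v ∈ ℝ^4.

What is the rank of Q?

Congruent diagonalization of A (simultaneous row and column reduction) yields pivots -1, 2, 5, 0.
So there are 2 positive, 1 negative, 1 zero pivots.
The rank is the number of nonzero pivots: 3.

3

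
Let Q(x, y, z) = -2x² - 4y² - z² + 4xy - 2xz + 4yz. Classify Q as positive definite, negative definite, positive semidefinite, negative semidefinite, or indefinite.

The symmetric matrix is A = [[-2, 2, -1], [2, -4, 2], [-1, 2, -1]].
Congruent diagonalization of A (simultaneous row and column reduction) yields pivots -2, -2, 0.
That gives 2 negative, 1 zero pivots.
Hence Q is negative semidefinite.

negative semidefinite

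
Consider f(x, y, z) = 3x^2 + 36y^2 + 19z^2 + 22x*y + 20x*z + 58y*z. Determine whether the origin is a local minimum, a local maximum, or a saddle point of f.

The Hessian at the origin is H = [[6, 22, 20], [22, 72, 58], [20, 58, 38]].
Row-reducing H symmetrically gives the diagonal entries 6, -26/3, -20/13.
So there are 1 positive, 2 negative pivots.
H is indefinite, so the origin is a saddle point.

saddle point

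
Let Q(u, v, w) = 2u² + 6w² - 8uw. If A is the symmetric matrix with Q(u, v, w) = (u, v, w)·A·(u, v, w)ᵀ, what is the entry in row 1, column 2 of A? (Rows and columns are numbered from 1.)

The coefficient of u·v in Q is 0. For a symmetric A this equals A[1,2] + A[2,1] = 2·A[1,2].
So A[1,2] = 0/2 = 0.

0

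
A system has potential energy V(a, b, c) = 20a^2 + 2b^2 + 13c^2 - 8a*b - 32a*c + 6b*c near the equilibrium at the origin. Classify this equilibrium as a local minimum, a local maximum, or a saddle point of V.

local minimum

The Hessian at the origin is H = [[40, -8, -32], [-8, 4, 6], [-32, 6, 26]].
Row-reducing H symmetrically gives the diagonal entries 40, 12/5, 1/3.
So there are 3 positive pivots.
H is positive definite, so the origin is a strict local minimum.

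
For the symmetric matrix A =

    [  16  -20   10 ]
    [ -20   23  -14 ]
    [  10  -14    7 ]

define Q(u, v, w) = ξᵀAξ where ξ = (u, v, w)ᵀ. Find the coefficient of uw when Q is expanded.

The coefficient of uw is A[1,3] + A[3,1] = 2·10 = 20.

20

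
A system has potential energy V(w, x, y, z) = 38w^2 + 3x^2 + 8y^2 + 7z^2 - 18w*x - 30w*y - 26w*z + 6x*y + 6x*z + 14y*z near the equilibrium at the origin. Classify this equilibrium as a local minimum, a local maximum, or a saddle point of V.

local minimum

The Hessian at the origin is H = [[76, -18, -30, -26], [-18, 6, 6, 6], [-30, 6, 16, 14], [-26, 6, 14, 14]].
Congruent diagonalization of H (simultaneous row and column reduction) yields pivots 76, 33/19, 38/11, 24/19.
That gives 4 positive pivots.
H is positive definite, so the origin is a strict local minimum.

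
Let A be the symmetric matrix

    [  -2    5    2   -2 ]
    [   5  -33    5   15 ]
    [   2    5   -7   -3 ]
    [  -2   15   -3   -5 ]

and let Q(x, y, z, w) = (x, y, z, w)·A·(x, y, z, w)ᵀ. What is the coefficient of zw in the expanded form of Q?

The coefficient of zw is A[3,4] + A[4,3] = 2·(-3) = -6.

-6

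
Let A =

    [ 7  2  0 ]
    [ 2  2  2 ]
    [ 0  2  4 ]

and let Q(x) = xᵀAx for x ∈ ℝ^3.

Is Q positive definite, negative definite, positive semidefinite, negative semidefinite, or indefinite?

Leading principal minors: Δ_1 = 7, Δ_2 = 10, Δ_3 = 12.
All leading principal minors are positive, so by Sylvester's criterion Q is positive definite.

positive definite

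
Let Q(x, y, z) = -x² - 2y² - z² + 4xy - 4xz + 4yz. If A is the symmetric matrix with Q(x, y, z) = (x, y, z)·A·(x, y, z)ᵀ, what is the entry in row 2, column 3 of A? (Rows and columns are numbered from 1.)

2

The coefficient of y·z in Q is 4. For a symmetric A this equals A[2,3] + A[3,2] = 2·A[2,3].
So A[2,3] = 4/2 = 2.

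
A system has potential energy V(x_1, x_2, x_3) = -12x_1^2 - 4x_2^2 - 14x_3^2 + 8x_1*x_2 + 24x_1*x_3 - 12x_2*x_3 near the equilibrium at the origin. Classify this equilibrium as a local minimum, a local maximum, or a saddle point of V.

local maximum

The Hessian at the origin is H = [[-24, 8, 24], [8, -8, -12], [24, -12, -28]].
Symmetric row and column elimination reduces H to a congruent diagonal form with pivots -24, -16/3, -1.
So there are 3 negative pivots.
H is negative definite, so the origin is a strict local maximum.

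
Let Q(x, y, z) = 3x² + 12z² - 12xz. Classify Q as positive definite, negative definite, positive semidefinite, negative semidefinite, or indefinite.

The symmetric matrix is A = [[3, 0, -6], [0, 0, 0], [-6, 0, 12]].
Congruent diagonalization of A (simultaneous row and column reduction) yields pivots 3, 0, 0.
Counting signs: 1 positive, 2 zero.
Hence Q is positive semidefinite.

positive semidefinite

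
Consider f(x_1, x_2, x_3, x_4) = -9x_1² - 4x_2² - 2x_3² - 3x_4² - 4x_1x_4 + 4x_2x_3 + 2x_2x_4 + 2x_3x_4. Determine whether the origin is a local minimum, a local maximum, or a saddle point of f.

local maximum

The Hessian at the origin is H = [[-18, 0, 0, -4], [0, -8, 4, 2], [0, 4, -4, 2], [-4, 2, 2, -6]].
Congruent diagonalization of H (simultaneous row and column reduction) yields pivots -18, -8, -2, -1/9.
Counting signs: 4 negative.
H is negative definite, so the origin is a strict local maximum.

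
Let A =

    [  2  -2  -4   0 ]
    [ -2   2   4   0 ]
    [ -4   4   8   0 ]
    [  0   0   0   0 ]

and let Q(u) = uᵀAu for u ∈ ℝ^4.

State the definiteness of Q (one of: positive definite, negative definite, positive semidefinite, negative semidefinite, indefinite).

Congruent diagonalization of A (simultaneous row and column reduction) yields pivots 2, 0, 0, 0.
So there are 1 positive, 3 zero pivots.
Hence Q is positive semidefinite.

positive semidefinite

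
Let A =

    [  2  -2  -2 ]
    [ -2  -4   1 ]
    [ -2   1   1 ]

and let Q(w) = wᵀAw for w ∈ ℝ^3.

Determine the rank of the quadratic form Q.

Applying the same elementary operations to the rows and columns of A produces a congruent diagonal matrix with entries 2, -6, -5/6.
That gives 1 positive, 2 negative pivots.
The rank is the number of nonzero pivots: 3.

3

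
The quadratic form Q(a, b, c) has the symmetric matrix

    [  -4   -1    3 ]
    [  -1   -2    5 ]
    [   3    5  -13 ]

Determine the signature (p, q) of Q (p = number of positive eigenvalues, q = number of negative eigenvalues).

(0, 3)

Congruent diagonalization of A (simultaneous row and column reduction) yields pivots -4, -7/4, -3/7.
Counting signs: 3 negative.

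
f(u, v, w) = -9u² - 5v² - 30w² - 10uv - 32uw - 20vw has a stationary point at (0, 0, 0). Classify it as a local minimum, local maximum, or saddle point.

local maximum

The Hessian at the origin is H = [[-18, -10, -32], [-10, -10, -20], [-32, -20, -60]].
Applying the same elementary operations to the rows and columns of H produces a congruent diagonal matrix with entries -18, -40/9, -2.
So there are 3 negative pivots.
H is negative definite, so the origin is a strict local maximum.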